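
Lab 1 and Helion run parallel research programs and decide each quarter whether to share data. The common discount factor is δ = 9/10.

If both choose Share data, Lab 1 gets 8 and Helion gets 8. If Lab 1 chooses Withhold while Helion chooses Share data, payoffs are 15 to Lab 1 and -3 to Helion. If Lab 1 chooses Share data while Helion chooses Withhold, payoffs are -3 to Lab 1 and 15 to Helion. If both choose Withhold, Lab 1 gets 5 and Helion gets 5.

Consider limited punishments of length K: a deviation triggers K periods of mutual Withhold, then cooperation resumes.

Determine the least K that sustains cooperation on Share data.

3

No profitable deviation requires (8−5)(δ+…+δ^K) ≥ 15−8, i.e. δ+…+δ^K ≥ 7/3 ≈ 2.3333.
With δ = 9/10, the partial sums are K=1: 0.9000, K=2: 1.7100, K=3: 2.4390.
K = 3 is the first length at which the sum reaches 2.3333.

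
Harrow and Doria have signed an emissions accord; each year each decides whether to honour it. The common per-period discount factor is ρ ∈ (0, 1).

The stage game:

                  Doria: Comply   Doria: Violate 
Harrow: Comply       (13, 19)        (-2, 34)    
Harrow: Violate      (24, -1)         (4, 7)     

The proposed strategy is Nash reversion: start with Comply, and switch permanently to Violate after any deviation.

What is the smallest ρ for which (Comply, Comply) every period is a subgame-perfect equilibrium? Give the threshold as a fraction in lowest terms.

5/9

For Harrow: deviation gain 24−13 = 11, per-period punishment loss 13−4 = 9. IC gives ρ ≥ 11/20.
For Doria: gain 15, loss 12 per period, so ρ ≥ 15/27 = 5/9.
The tighter constraint is Doria's, so cooperation needs ρ ≥ 5/9.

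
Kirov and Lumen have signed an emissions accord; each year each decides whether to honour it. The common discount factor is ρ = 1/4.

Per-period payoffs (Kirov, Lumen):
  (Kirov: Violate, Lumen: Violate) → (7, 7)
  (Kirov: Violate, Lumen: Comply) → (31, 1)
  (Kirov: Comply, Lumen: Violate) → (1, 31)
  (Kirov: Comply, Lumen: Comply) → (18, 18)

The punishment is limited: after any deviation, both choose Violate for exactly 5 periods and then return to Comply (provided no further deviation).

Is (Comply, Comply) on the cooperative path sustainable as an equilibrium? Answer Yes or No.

A one-shot deviation gives 31 now, then 7 for 5 periods, then back to 18.
Gain from deviating: (31−18) today; loss: (18−7) in each of the next 5 periods.
No-deviation condition: (18−7)(ρ+…+ρ^5) ≥ 31−18, i.e. ρ+…+ρ^5 ≥ 13/11.
At ρ = 1/4: ρ+…+ρ^5 = 0.3330 < 1.1818.
So cooperation is not sustainable.

No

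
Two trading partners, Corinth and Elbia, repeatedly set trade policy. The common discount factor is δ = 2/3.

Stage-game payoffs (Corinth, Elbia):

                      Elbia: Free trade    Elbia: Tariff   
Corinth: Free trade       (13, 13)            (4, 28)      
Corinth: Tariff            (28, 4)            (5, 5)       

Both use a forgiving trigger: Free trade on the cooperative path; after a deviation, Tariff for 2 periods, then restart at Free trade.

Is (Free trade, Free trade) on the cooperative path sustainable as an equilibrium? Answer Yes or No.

IC: δ+…+δ^2 ≥ (28−13)/(13−5) = 15/8.
At δ = 2/3: partial sum = 1.1111 < 1.8750. Cooperation not sustainable.

No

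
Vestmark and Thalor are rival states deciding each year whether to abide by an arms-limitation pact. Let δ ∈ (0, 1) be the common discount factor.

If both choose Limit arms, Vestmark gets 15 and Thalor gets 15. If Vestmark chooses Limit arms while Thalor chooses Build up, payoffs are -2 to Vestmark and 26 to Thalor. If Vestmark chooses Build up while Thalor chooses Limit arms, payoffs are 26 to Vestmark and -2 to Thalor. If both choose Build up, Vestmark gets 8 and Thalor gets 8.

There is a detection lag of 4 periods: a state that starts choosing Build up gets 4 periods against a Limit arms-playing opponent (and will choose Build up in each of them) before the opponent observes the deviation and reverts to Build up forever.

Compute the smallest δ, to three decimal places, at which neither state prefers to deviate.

The best deviation is to choose Build up for all 4 undetected periods, earning 26 each, then 8 forever once detected.
Deviation value: 26(1−δ^4)/(1−δ) + 8δ^4/(1−δ); cooperation value: 15/(1−δ).
IC: 15 ≥ 26(1−δ^4) + 8δ^4 = 26 − 18δ^4.
So δ^4 ≥ 11/18, giving δ ≥ (11/18)^(1/4) ≈ 0.884.

0.884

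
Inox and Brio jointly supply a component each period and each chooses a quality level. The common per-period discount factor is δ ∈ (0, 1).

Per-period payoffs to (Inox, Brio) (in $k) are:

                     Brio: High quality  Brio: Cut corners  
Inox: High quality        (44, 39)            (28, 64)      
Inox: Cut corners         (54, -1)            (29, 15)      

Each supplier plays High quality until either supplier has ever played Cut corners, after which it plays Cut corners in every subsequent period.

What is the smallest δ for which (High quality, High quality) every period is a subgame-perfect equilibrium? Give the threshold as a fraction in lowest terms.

25/49

For Inox: deviation gain 54−44 = 10, per-period punishment loss 44−29 = 15. IC gives δ ≥ 10/25 = 2/5.
For Brio: gain 25, loss 24 per period, so δ ≥ 25/49.
The tighter constraint is Brio's, so cooperation needs δ ≥ 25/49.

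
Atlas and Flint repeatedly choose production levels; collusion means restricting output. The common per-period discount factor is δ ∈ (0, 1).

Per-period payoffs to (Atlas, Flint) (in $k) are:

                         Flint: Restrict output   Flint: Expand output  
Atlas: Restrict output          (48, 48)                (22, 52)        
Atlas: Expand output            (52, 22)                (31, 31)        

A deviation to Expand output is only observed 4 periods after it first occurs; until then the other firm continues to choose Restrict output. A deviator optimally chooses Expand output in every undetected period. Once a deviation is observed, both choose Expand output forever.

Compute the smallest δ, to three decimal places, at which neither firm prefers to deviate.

Deviating for the 4 undetected periods gains 52−48 = 4 per period over cooperation, then loses 48−31 = 17 per period forever once punishment starts.
Gain: 4(1 + δ + … + δ^3); loss: 17·δ^4/(1−δ).
No profitable deviation ⇔ 4(1−δ^4) ≤ 17·δ^4, i.e. δ^4 ≥ 4/(4+17) = 4/21.
Hence δ ≥ (4/21)^(1/4) ≈ 0.661.

0.661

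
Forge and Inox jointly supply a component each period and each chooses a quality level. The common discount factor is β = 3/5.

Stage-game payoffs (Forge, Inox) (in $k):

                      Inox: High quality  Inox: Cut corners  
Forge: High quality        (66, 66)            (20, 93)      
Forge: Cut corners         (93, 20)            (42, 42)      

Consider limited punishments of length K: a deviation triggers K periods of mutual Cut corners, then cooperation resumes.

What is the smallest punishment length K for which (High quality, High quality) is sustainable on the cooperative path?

3

IC: β(1−β^K)/(1−β) ≥ (93−66)/(66−42) = 9/8.
With β = 3/5: need 1 − β^K ≥ 9/8·(1−3/5)/(3/5), i.e. β^K ≤ 0.2500.
Since (3/5)^2 = 0.3600 and (3/5)^3 = 0.2160, the smallest such K is 3.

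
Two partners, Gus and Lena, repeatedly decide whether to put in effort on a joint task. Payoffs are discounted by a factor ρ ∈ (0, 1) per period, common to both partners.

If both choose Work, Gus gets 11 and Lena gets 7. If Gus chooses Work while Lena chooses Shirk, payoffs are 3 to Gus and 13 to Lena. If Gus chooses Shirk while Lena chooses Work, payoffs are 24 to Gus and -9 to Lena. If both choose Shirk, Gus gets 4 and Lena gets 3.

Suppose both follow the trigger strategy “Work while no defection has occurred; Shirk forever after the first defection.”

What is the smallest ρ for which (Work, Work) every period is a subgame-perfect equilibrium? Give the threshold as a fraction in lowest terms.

13/20

For Gus: deviation gain 24−11 = 13, per-period punishment loss 11−4 = 7. IC gives ρ ≥ 13/20.
For Lena: gain 6, loss 4 per period, so ρ ≥ 6/10 = 3/5.
The tighter constraint is Gus's, so cooperation needs ρ ≥ 13/20.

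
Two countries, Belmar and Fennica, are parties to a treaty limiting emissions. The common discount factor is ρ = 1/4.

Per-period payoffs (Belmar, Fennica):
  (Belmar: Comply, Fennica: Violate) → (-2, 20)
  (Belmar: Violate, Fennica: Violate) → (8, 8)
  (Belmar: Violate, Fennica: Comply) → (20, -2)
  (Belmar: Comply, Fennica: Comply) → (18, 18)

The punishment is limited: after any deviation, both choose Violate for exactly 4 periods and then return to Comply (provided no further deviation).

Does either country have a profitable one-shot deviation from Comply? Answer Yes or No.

No

Comparing payoff streams over the 5 periods until play realigns: cooperate → 18(1+ρ+…+ρ^4); deviate → 20 + 8(ρ+…+ρ^4).
Cooperation is sustained iff (18−8)(ρ+…+ρ^4) ≥ 20−18.
ρ+…+ρ^4 = 1/4·(1−(1/4)^4)/(1−1/4) = 0.3320, and (20−18)/(18−8) = 0.2000.
0.3320 ≥ 0.2000, so cooperation is sustainable.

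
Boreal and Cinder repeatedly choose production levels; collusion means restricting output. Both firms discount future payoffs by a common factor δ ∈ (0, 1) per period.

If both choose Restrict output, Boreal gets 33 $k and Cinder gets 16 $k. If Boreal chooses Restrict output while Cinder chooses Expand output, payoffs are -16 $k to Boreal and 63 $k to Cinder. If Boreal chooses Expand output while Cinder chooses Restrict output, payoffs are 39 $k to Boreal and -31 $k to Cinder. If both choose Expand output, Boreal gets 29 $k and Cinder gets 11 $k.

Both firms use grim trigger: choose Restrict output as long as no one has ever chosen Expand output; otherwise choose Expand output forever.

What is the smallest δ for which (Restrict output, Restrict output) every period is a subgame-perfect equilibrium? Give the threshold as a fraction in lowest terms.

47/52

Boreal: cooperation gives 33 each period; deviation gives 39 once then 29 forever.
  33/(1−δ) ≥ 39 + 29δ/(1−δ) ⇒ δ ≥ 6/10 = 3/5.
Cinder: cooperation gives 16 each period; deviation gives 63 once then 11 forever.
  δ ≥ 47/52.
Both must hold, so the binding constraint is Cinder's: δ ≥ 47/52.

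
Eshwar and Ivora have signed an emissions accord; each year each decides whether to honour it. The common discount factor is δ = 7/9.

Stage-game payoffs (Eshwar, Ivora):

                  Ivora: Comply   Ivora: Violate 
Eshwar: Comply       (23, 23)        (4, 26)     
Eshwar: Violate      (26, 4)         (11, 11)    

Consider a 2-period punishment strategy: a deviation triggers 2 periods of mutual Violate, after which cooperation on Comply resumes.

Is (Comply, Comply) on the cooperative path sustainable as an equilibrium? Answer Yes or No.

Yes

A one-shot deviation gives 26 now, then 11 for 2 periods, then back to 23.
Gain from deviating: (26−23) today; loss: (23−11) in each of the next 2 periods.
No-deviation condition: (23−11)(δ+…+δ^2) ≥ 26−23, i.e. δ+…+δ^2 ≥ 1/4.
At δ = 7/9: δ+…+δ^2 = 1.3827 ≥ 0.2500.
So cooperation is sustainable.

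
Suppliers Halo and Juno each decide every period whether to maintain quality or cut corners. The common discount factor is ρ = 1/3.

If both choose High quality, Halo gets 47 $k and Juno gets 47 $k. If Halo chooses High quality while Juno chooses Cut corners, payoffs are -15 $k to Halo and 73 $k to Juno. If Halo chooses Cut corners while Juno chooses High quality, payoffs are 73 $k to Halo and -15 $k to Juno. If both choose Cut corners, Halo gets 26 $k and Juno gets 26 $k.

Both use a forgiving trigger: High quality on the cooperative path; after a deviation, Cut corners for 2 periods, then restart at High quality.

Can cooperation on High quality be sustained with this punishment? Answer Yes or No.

Comparing payoff streams over the 3 periods until play realigns: cooperate → 47(1+ρ+…+ρ^2); deviate → 73 + 26(ρ+…+ρ^2).
Cooperation is sustained iff (47−26)(ρ+…+ρ^2) ≥ 73−47.
ρ+…+ρ^2 = 1/3·(1−(1/3)^2)/(1−1/3) = 0.4444, and (73−47)/(47−26) = 1.2381.
0.4444 < 1.2381, so cooperation is not sustainable.

No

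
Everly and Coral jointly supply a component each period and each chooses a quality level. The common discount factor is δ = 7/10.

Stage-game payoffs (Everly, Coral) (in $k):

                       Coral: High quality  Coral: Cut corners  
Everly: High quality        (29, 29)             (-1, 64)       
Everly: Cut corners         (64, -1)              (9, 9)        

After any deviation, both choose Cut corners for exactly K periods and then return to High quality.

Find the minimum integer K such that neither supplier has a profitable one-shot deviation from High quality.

4

No profitable deviation requires (29−9)(δ+…+δ^K) ≥ 64−29, i.e. δ+…+δ^K ≥ 7/4 ≈ 1.7500.
With δ = 7/10, the partial sums are K=1: 0.7000, K=2: 1.1900, K=3: 1.5330, K=4: 1.7731.
K = 4 is the first length at which the sum reaches 1.7500.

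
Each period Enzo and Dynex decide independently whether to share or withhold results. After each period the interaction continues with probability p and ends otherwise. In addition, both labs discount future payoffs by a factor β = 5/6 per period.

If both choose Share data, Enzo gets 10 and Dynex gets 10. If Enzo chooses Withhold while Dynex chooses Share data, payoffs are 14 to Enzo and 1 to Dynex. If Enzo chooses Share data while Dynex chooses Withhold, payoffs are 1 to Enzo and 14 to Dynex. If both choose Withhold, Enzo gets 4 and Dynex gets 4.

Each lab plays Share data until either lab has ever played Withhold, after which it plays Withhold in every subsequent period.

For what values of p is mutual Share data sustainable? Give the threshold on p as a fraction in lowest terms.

Expected continuation weight on next period's payoff is β·p = 5/6·p, which plays the role of the discount factor.
Cooperation requires 5/6·p ≥ (14−10)/(14−4) = 2/5, hence p ≥ 12/25.

12/25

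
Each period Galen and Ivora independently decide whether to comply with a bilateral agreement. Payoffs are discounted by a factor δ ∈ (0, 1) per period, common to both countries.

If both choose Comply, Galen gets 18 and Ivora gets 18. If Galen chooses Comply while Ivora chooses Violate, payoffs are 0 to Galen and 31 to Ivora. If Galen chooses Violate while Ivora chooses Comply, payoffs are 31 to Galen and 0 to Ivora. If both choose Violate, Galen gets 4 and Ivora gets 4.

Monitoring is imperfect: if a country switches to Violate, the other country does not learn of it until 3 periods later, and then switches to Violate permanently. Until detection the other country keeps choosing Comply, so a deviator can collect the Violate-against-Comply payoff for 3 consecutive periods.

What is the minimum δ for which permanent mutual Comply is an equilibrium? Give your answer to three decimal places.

0.784

Deviating for the 3 undetected periods gains 31−18 = 13 per period over cooperation, then loses 18−4 = 14 per period forever once punishment starts.
Gain: 13(1 + δ + … + δ^2); loss: 14·δ^3/(1−δ).
No profitable deviation ⇔ 13(1−δ^3) ≤ 14·δ^3, i.e. δ^3 ≥ 13/(13+14) = 13/27.
Hence δ ≥ (13/27)^(1/3) ≈ 0.784.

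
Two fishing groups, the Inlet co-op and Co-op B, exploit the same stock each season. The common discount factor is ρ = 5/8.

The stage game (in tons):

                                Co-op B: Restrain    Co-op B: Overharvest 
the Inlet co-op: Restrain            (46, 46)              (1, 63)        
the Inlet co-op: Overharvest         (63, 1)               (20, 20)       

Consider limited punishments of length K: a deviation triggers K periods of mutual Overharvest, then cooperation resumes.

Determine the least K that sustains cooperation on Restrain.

2

Need Σ_{k=1}^{K} ρ^k ≥ (63−46)/(46−20) = 0.6538 at ρ = 5/8.
At K = 1 the sum is 0.6250 < 0.6538; at K = 2 it is 1.0156 ≥ 0.6538.
So the minimum punishment length is K = 2.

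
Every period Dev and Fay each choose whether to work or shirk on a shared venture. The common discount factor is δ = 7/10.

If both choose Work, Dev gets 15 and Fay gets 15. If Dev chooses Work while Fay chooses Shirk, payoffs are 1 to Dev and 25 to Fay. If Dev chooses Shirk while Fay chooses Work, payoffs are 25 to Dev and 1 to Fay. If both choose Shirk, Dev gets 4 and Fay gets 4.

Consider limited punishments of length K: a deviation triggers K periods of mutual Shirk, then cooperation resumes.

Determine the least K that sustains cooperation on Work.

2

No profitable deviation requires (15−4)(δ+…+δ^K) ≥ 25−15, i.e. δ+…+δ^K ≥ 10/11 ≈ 0.9091.
With δ = 7/10, the partial sums are K=1: 0.7000, K=2: 1.1900.
K = 2 is the first length at which the sum reaches 0.9091.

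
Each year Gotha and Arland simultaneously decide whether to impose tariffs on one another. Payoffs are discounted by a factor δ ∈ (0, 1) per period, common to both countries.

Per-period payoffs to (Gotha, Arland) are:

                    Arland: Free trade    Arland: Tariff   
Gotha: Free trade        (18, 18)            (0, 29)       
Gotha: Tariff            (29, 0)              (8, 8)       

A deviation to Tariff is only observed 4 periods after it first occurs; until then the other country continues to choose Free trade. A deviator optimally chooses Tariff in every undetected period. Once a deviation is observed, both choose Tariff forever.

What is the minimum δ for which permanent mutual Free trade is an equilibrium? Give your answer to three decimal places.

A deviator earns 29 for 4 periods, then 8 forever; cooperating earns 18 forever. Multiplying the IC by (1−δ):
18 ≥ 29(1−δ^4) + 8δ^4, so 21·δ^4 ≥ 11 and δ^4 ≥ 11/21.
δ ≥ (11/21)^(1/4) ≈ 0.851.

0.851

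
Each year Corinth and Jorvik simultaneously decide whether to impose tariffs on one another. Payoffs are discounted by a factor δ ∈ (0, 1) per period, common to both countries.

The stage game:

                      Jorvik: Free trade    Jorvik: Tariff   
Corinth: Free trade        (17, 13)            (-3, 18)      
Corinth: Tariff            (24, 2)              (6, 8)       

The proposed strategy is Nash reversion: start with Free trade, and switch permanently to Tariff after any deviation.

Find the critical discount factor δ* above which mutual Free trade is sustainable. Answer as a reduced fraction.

1/2

Corinth: cooperation gives 17 each period; deviation gives 24 once then 6 forever.
  17/(1−δ) ≥ 24 + 6δ/(1−δ) ⇒ δ ≥ 7/18.
Jorvik: cooperation gives 13 each period; deviation gives 18 once then 8 forever.
  δ ≥ 5/10 = 1/2.
Both must hold, so the binding constraint is Jorvik's: δ ≥ 1/2.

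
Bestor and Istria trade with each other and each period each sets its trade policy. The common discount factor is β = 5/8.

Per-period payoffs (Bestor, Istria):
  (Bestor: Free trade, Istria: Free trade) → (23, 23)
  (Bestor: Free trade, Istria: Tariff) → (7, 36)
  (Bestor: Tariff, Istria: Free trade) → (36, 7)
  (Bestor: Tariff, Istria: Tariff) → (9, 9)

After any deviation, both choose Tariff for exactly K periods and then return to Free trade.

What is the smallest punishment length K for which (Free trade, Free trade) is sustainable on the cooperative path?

2

Need Σ_{k=1}^{K} β^k ≥ (36−23)/(23−9) = 0.9286 at β = 5/8.
At K = 1 the sum is 0.6250 < 0.9286; at K = 2 it is 1.0156 ≥ 0.9286.
So the minimum punishment length is K = 2.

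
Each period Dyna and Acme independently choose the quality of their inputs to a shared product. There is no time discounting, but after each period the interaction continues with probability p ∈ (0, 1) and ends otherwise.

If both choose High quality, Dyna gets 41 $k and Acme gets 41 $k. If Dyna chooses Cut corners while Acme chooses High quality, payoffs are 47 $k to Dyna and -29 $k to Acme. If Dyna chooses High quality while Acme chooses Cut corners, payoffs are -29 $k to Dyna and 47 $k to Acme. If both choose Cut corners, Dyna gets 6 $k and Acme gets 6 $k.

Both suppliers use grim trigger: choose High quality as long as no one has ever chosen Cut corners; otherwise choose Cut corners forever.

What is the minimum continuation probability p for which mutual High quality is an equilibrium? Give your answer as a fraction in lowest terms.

With no time discounting, the continuation probability p plays the role of the discount factor.
Grim-trigger IC: 41/(1−p) ≥ 47 + 6p/(1−p) ⇒ p ≥ (47−41)/(47−6) = 6/41.

6/41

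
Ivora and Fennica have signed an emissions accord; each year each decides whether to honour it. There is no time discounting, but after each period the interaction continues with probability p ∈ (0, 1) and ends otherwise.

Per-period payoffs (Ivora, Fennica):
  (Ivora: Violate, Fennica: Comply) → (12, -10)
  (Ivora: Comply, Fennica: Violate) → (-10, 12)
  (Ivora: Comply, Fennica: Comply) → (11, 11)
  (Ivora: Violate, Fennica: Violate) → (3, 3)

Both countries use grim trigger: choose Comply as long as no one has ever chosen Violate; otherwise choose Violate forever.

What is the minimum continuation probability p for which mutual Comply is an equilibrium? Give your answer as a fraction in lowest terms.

Expected cooperation value is 11 + p·11 + p²·11 + … = 11/(1−p); deviation gives 12 + p·3/(1−p).
11 ≥ 12(1−p) + 3p ⇒ 9p ≥ 1 ⇒ p ≥ 1/9.

1/9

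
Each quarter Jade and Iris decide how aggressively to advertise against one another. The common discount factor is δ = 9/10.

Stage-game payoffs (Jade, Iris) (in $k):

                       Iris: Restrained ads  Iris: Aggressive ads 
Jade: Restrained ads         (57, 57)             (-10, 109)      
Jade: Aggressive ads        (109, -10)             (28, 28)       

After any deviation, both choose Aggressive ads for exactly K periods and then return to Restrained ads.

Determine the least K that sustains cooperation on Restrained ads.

No profitable deviation requires (57−28)(δ+…+δ^K) ≥ 109−57, i.e. δ+…+δ^K ≥ 52/29 ≈ 1.7931.
With δ = 9/10, the partial sums are K=1: 0.9000, K=2: 1.7100, K=3: 2.4390.
K = 3 is the first length at which the sum reaches 1.7931.

3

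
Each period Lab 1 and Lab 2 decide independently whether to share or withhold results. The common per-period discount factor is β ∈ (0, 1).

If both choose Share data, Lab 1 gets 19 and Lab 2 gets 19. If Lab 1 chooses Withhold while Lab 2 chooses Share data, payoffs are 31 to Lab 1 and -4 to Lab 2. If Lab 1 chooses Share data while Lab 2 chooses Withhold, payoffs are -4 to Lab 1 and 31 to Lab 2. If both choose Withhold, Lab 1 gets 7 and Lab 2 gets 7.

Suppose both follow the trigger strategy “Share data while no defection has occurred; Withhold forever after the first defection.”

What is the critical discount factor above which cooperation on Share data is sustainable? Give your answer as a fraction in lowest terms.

1/2

Cooperation forever yields 19 each period: 19/(1−β).
Deviating yields 31 once, then 7 forever: 31 + 7β/(1−β).
No profitable deviation requires 19/(1−β) ≥ 31 + 7β/(1−β).
Multiplying by (1−β): 19 ≥ 31(1−β) + 7β = 31 − 24β.
So 24β ≥ 12, i.e. β ≥ 12/24 = 1/2.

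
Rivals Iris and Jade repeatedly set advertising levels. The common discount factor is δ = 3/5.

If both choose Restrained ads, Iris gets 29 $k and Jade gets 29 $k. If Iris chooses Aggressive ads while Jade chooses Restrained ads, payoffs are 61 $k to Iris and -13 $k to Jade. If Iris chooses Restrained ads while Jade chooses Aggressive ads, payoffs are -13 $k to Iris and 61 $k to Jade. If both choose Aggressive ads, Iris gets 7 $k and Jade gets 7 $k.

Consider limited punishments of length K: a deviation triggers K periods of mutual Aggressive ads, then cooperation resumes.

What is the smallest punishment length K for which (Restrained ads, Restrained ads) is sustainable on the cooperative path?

Need Σ_{k=1}^{K} δ^k ≥ (61−29)/(29−7) = 1.4545 at δ = 3/5.
At K = 6 the sum is 1.4300 < 1.4545; at K = 7 it is 1.4580 ≥ 1.4545.
So the minimum punishment length is K = 7.

7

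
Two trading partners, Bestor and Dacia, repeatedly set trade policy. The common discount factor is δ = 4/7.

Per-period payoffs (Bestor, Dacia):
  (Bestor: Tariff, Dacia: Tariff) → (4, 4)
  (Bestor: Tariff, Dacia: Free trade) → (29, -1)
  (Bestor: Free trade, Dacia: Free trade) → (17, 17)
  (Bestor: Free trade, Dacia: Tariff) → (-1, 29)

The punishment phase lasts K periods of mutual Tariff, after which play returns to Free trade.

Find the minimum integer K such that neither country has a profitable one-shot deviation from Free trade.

3

Need Σ_{k=1}^{K} δ^k ≥ (29−17)/(17−4) = 0.9231 at δ = 4/7.
At K = 2 the sum is 0.8980 < 0.9231; at K = 3 it is 1.0845 ≥ 0.9231.
So the minimum punishment length is K = 3.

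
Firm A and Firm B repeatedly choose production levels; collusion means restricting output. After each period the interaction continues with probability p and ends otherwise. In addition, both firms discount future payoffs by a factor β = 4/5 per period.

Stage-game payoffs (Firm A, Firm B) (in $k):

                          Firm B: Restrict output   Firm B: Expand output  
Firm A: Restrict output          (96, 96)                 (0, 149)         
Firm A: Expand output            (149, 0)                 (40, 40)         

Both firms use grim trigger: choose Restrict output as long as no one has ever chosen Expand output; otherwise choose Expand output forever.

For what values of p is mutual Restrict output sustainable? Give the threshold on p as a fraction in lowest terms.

265/436

Expected continuation weight on next period's payoff is β·p = 4/5·p, which plays the role of the discount factor.
Cooperation requires 4/5·p ≥ (149−96)/(149−40) = 53/109, hence p ≥ 265/436.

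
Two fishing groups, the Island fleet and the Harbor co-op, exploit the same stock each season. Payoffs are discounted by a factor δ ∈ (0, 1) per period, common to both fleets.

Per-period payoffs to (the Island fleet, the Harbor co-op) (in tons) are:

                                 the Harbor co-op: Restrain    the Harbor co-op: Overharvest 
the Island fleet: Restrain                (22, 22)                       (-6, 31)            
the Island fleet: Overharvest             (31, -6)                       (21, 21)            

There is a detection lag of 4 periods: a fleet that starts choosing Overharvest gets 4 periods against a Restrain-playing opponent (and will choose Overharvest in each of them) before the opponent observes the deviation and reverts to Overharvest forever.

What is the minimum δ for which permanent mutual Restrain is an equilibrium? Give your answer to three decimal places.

0.974

The best deviation is to choose Overharvest for all 4 undetected periods, earning 31 each, then 21 forever once detected.
Deviation value: 31(1−δ^4)/(1−δ) + 21δ^4/(1−δ); cooperation value: 22/(1−δ).
IC: 22 ≥ 31(1−δ^4) + 21δ^4 = 31 − 10δ^4.
So δ^4 ≥ 9/10, giving δ ≥ (9/10)^(1/4) ≈ 0.974.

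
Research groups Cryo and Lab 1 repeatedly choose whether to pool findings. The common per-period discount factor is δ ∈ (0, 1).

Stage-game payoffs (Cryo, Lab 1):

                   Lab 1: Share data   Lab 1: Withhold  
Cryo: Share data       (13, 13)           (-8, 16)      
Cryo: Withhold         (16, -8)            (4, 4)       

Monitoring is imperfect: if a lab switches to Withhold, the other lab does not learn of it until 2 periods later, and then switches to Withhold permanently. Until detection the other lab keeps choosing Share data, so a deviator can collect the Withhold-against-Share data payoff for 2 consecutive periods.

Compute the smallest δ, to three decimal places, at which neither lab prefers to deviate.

0.500

The best deviation is to choose Withhold for all 2 undetected periods, earning 16 each, then 4 forever once detected.
Deviation value: 16(1−δ^2)/(1−δ) + 4δ^2/(1−δ); cooperation value: 13/(1−δ).
IC: 13 ≥ 16(1−δ^2) + 4δ^2 = 16 − 12δ^2.
So δ^2 ≥ 3/12 = 1/4, giving δ ≥ (1/4)^(1/2) ≈ 0.500.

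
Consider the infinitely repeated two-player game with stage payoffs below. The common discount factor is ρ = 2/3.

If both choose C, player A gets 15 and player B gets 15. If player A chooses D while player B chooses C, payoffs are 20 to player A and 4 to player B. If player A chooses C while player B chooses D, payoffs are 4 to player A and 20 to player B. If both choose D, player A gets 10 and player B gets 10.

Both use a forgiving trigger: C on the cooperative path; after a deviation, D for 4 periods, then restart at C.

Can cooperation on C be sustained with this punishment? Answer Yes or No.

IC: ρ+…+ρ^4 ≥ (20−15)/(15−10) = 1.
At ρ = 2/3: partial sum = 1.6049 ≥ 1.0000. Cooperation sustainable.

Yes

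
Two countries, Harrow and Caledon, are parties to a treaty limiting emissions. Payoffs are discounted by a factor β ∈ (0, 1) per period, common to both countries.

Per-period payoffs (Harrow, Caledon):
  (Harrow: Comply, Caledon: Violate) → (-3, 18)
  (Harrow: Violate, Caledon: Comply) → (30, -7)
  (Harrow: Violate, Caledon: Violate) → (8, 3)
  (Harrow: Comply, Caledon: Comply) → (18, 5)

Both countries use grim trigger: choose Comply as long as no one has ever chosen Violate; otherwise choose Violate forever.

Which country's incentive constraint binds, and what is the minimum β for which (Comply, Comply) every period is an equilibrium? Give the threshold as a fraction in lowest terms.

Caledon; β ≥ 13/15

For Harrow: deviation gain 30−18 = 12, per-period punishment loss 18−8 = 10. IC gives β ≥ 12/22 = 6/11.
For Caledon: gain 13, loss 2 per period, so β ≥ 13/15.
The tighter constraint is Caledon's, so cooperation needs β ≥ 13/15.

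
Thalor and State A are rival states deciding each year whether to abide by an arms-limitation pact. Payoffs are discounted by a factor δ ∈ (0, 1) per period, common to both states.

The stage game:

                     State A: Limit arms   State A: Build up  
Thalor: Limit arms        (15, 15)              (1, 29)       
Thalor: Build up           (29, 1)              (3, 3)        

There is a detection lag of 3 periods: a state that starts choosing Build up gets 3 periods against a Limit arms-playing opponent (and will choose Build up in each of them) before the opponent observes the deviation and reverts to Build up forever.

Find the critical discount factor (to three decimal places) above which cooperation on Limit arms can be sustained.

0.814

Deviating for the 3 undetected periods gains 29−15 = 14 per period over cooperation, then loses 15−3 = 12 per period forever once punishment starts.
Gain: 14(1 + δ + … + δ^2); loss: 12·δ^3/(1−δ).
No profitable deviation ⇔ 14(1−δ^3) ≤ 12·δ^3, i.e. δ^3 ≥ 14/(14+12) = 7/13.
Hence δ ≥ (7/13)^(1/3) ≈ 0.814.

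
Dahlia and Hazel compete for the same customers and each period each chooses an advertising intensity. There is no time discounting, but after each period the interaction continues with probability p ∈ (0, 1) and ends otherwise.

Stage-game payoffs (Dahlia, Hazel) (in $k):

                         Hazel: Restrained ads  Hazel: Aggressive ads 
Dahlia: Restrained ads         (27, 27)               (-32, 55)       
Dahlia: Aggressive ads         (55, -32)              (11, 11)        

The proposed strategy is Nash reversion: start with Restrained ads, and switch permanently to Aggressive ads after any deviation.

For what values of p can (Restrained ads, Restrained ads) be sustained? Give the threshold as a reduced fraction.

With no time discounting, the continuation probability p plays the role of the discount factor.
Grim-trigger IC: 27/(1−p) ≥ 55 + 11p/(1−p) ⇒ p ≥ (55−27)/(55−11) = 7/11.

7/11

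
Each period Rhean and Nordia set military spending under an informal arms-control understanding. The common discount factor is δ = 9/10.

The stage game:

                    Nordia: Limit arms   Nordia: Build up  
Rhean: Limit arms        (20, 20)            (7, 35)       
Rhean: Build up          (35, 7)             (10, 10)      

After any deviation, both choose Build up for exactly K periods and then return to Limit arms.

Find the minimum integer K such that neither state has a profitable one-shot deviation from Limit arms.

2

Need Σ_{k=1}^{K} δ^k ≥ (35−20)/(20−10) = 1.5000 at δ = 9/10.
At K = 1 the sum is 0.9000 < 1.5000; at K = 2 it is 1.7100 ≥ 1.5000.
So the minimum punishment length is K = 2.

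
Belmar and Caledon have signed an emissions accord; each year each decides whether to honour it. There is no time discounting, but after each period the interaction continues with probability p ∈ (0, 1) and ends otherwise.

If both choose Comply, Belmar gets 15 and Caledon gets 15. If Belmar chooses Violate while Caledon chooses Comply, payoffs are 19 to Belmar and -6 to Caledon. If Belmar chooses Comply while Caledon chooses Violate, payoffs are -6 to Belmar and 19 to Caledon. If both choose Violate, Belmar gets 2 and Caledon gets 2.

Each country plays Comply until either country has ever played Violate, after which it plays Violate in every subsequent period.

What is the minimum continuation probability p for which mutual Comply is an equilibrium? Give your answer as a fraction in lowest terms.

Expected cooperation value is 15 + p·15 + p²·15 + … = 15/(1−p); deviation gives 19 + p·2/(1−p).
15 ≥ 19(1−p) + 2p ⇒ 17p ≥ 4 ⇒ p ≥ 4/17.

4/17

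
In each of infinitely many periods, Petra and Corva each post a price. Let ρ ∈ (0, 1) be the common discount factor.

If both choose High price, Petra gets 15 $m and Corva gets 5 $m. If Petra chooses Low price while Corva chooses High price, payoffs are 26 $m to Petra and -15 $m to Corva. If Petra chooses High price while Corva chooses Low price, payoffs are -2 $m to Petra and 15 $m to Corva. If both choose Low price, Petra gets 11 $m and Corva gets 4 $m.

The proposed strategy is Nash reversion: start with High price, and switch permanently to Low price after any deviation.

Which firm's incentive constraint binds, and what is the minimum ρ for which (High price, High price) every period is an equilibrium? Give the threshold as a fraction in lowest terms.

Corva; ρ ≥ 10/11

Petra: cooperation gives 15 each period; deviation gives 26 once then 11 forever.
  15/(1−ρ) ≥ 26 + 11ρ/(1−ρ) ⇒ ρ ≥ 11/15.
Corva: cooperation gives 5 each period; deviation gives 15 once then 4 forever.
  ρ ≥ 10/11.
Both must hold, so the binding constraint is Corva's: ρ ≥ 10/11.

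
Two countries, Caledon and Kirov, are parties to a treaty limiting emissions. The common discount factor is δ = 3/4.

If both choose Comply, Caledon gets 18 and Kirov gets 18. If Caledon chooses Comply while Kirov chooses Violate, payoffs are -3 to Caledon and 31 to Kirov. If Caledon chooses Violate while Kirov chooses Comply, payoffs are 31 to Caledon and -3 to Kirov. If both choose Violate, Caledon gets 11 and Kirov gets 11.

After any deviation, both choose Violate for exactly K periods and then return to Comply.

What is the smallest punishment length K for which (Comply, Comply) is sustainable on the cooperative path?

4

No profitable deviation requires (18−11)(δ+…+δ^K) ≥ 31−18, i.e. δ+…+δ^K ≥ 13/7 ≈ 1.8571.
With δ = 3/4, the partial sums are K=1: 0.7500, K=2: 1.3125, K=3: 1.7344, K=4: 2.0508.
K = 4 is the first length at which the sum reaches 1.8571.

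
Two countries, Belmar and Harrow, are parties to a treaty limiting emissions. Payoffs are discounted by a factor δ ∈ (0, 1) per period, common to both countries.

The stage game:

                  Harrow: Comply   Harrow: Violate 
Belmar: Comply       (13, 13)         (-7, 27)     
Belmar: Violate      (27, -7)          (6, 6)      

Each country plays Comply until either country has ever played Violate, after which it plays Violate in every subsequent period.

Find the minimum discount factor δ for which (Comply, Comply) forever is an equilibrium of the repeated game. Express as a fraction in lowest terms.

2/3

One-period gain from deviating is 27 − 13 = 14. The loss is 13 − 6 = 7 in every subsequent period, with present value 7·δ/(1−δ).
Deviation is unprofitable when 7·δ/(1−δ) ≥ 14, i.e. δ/(1−δ) ≥ 2.
Equivalently δ ≥ 14/(14+7) = 2/3.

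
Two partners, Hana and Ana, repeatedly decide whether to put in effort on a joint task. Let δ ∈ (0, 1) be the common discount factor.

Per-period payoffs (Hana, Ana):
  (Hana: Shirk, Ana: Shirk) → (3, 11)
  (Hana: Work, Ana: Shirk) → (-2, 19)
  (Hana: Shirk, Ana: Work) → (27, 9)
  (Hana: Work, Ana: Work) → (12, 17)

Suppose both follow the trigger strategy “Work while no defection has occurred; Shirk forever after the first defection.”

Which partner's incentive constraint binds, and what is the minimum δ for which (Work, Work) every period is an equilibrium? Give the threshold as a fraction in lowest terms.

For Hana: deviation gain 27−12 = 15, per-period punishment loss 12−3 = 9. IC gives δ ≥ 15/24 = 5/8.
For Ana: gain 2, loss 6 per period, so δ ≥ 2/8 = 1/4.
The tighter constraint is Hana's, so cooperation needs δ ≥ 5/8.

Hana; δ ≥ 5/8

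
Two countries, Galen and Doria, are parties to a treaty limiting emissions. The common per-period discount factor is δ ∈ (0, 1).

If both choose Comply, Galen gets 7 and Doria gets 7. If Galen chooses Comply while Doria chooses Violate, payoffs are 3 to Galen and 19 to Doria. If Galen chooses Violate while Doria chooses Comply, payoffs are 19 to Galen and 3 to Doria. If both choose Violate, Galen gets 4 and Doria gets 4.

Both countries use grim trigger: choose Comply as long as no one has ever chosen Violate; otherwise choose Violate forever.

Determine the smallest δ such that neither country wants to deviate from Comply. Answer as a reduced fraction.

4/5

One-period gain from deviating is 19 − 7 = 12. The loss is 7 − 4 = 3 in every subsequent period, with present value 3·δ/(1−δ).
Deviation is unprofitable when 3·δ/(1−δ) ≥ 12, i.e. δ/(1−δ) ≥ 4.
Equivalently δ ≥ 12/(12+3) = 4/5.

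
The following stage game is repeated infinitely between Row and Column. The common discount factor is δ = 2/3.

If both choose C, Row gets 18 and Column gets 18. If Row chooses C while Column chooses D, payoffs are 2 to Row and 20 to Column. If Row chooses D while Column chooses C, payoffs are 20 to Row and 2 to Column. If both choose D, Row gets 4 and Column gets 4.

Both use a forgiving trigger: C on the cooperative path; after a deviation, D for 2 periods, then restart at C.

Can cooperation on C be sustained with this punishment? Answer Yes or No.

A one-shot deviation gives 20 now, then 4 for 2 periods, then back to 18.
Gain from deviating: (20−18) today; loss: (18−4) in each of the next 2 periods.
No-deviation condition: (18−4)(δ+…+δ^2) ≥ 20−18, i.e. δ+…+δ^2 ≥ 1/7.
At δ = 2/3: δ+…+δ^2 = 1.1111 ≥ 0.1429.
So cooperation is sustainable.

Yes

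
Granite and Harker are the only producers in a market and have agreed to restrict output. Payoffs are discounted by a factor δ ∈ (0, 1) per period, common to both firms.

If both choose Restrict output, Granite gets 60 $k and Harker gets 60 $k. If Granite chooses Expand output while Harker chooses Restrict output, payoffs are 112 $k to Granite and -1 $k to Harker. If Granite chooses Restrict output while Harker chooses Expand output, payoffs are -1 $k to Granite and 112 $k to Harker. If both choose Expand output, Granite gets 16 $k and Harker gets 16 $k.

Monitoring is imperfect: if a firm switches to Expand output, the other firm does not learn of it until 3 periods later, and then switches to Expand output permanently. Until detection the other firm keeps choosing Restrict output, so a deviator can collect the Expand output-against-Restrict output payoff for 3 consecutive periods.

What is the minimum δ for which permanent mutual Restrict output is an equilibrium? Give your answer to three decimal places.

Deviating for the 3 undetected periods gains 112−60 = 52 per period over cooperation, then loses 60−16 = 44 per period forever once punishment starts.
Gain: 52(1 + δ + … + δ^2); loss: 44·δ^3/(1−δ).
No profitable deviation ⇔ 52(1−δ^3) ≤ 44·δ^3, i.e. δ^3 ≥ 52/(52+44) = 13/24.
Hence δ ≥ (13/24)^(1/3) ≈ 0.815.

0.815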